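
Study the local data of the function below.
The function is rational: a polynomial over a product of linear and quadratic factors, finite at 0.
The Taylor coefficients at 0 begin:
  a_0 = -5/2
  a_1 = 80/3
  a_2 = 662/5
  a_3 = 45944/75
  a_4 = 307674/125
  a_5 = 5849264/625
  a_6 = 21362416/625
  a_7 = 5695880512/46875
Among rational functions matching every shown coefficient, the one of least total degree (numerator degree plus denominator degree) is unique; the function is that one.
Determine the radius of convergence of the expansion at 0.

The radius of convergence is -3/5 + (1/10)*sqrt(86).

No rational of total degree below 5 reproduces all 8 coefficients; solving the [1/4] Pade equations on them gives f(r) = (29*r/3 - 5/8)/(r**2 + 6*r/5 - 1/2)**2, whose expansion matches every shown term.
Denominator factor (r**2 + 6*r/5 - 1/2)^2: discriminant 86/25, real irrational roots -3/5 + (1/10)*sqrt(86) and -3/5 - (1/10)*sqrt(86); poles of order 2, moduli -3/5 + (1/10)*sqrt(86) and 3/5 + (1/10)*sqrt(86).
The radius of convergence is the smallest modulus among the singular points: -3/5 + (1/10)*sqrt(86).


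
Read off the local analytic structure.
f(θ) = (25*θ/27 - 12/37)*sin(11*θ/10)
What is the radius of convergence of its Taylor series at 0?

The radius of convergence is infinite.

The factor sin(11*θ/10) is entire and contributes no finite singular point.
The polynomial part has no poles.
No finite singular points: the Taylor series at 0 converges everywhere.


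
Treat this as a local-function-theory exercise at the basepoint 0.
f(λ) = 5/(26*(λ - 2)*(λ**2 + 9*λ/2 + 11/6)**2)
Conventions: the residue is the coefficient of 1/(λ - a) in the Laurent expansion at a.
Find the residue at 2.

At the order-1 pole 2 set g(λ) = (λ - (2))*f(λ) = 5/(26*(λ**2 + 9*λ/2 + 11/6)**2).
Simple pole: residue = g(a) at a = 2, which is 90/102973.

The residue is 90/102973.


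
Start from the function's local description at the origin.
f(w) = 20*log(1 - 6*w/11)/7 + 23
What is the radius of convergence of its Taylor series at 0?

The radius of convergence is 11/6.

Branch term (20/7)*log(1 - w/(11/6)): its argument vanishes at w = 11/6, a logarithmic branch point, modulus 11/6.
The radius of convergence is the smallest modulus among the singular points: 11/6.


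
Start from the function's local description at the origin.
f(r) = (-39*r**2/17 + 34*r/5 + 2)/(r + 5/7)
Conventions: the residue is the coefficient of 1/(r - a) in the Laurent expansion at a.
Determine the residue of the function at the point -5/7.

At the order-1 pole -5/7 set g(r) = (r - (-5/7))*f(r) = -39*r**2/17 + 34*r/5 + 2.
Simple pole: residue = g(a) at a = -5/7, which is -3355/833.

The residue is -3355/833.


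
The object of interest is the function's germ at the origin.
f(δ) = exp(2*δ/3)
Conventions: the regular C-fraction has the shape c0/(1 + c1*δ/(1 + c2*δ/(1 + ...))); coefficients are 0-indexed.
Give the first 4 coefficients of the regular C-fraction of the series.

The regular C-fraction coefficients are [1, -2/3, 1/3, -1/9].

Taylor coefficients (expand at 0): a_0 = 1, a_1 = 2/3, a_2 = 2/9, a_3 = 4/81.
c0 = a_0 = 1. Peel one level at a time: if S = 1 + c*δ/S' with S'(0) = 1, then c is the δ-coefficient of S and S' = c*δ/(S - 1).
S_1 = c0/f = 1 + (-2/3)*δ + (2/9)*δ^2 + ...; c1 = -2/3.
S_2 = c1*δ/(S_1 - 1) = 1 + (1/3)*δ + (1/27)*δ^2 + ...; c2 = 1/3.
S_3 = c2*δ/(S_2 - 1) = 1 + (-1/9)*δ + ...; c3 = -1/9.


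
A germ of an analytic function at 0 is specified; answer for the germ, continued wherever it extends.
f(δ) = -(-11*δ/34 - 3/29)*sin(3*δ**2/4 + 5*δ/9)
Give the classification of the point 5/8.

The point is a regular point.

There is no denominator, hence no pole anywhere.
The factor -sin(3*δ**2/4 + 5*δ/9) is entire.
So the germ continues analytically to 5/8.


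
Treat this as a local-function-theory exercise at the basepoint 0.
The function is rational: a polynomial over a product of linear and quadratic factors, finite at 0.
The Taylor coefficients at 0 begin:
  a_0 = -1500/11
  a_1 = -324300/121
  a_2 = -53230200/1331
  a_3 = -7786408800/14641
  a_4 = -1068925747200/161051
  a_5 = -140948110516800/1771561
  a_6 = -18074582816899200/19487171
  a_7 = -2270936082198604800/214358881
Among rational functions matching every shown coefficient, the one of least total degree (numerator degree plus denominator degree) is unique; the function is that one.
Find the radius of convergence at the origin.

The radius of convergence is 1/10.

No rational of total degree below 4 reproduces all 8 coefficients; solving the [1/3] Pade equations on them gives f(d) = (-d/2 - 5/2)/((d - 1/10)**2*(d + 11/6)), whose expansion matches every shown term.
Denominator factor (d - 1/10)^2: pole of order 2 at 1/10, modulus 1/10.
Denominator factor (d + 11/6): pole of order 1 at -11/6, modulus 11/6.
The radius of convergence is the smallest modulus among the singular points: 1/10.


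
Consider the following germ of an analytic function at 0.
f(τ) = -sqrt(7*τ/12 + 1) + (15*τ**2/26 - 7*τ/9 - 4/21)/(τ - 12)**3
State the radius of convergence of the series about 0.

The radius of convergence is 12/7.

Denominator factor (τ - 12)^3: pole of order 3 at 12, modulus 12.
Branch term (-1)*sqrt(1 - τ/(-12/7)): its argument vanishes at τ = -12/7, a square-root branch point, modulus 12/7.
The radius of convergence is the smallest modulus among the singular points: 12/7.


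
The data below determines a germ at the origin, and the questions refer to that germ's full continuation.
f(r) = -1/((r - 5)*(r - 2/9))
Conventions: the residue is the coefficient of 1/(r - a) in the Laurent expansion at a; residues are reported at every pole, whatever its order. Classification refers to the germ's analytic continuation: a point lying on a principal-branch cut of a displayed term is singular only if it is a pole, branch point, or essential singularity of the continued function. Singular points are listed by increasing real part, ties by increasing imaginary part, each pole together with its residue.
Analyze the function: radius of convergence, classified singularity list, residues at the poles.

Radius of convergence at 0: 2/9.
At 2/9: a pole of order 1; residue 9/43.
At 5: a pole of order 1; residue -9/43.

Denominator factor (r - 5): pole of order 1 at 5, modulus 5.
Denominator factor (r - 2/9): pole of order 1 at 2/9, modulus 2/9.
The radius of convergence is the smallest modulus among the singular points: 2/9.
At the order-1 pole 2/9 set g(r) = (r - (2/9))*f(r) = -1/(r - 5).
Simple pole: residue = g(a) at a = 2/9, which is 9/43.
At the order-1 pole 5 set g(r) = (r - (5))*f(r) = -1/(r - 2/9).
Simple pole: residue = g(a) at a = 5, which is -9/43.
List the singular points by increasing real part (a conjugate pair: the negative imaginary part first).


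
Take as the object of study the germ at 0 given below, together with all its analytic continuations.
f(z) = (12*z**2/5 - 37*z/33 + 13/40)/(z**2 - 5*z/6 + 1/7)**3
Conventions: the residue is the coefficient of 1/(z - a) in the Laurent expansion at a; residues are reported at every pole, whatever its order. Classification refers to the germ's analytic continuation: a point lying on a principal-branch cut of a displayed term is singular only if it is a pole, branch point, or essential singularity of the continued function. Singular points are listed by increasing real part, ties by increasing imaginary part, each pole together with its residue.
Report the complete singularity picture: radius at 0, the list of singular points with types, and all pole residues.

Denominator factor (z**2 - 5*z/6 + 1/7)^3: discriminant 31/252, real irrational roots 5/12 + (1/84)*sqrt(217) and 5/12 - (1/84)*sqrt(217); poles of order 3, moduli 5/12 + (1/84)*sqrt(217) and 5/12 - (1/84)*sqrt(217).
The radius of convergence is the smallest modulus among the singular points: 5/12 - (1/84)*sqrt(217).
The factor z**2 - 5*z/6 + 1/7 splits as (z - a)(z - a') with a = 5/12 - (1/84)*sqrt(217), a' = 5/12 + (1/84)*sqrt(217). At the order-3 pole a set g(z) = (z - a)^3*f(z) = [12*z**2/5 - 37*z/33 + 13/40] / (z - a')^3.
Order-3 pole: residue = g''(a)/2; g''(5/12 - (1/84)*sqrt(217)) = -(62841744/1638505)*sqrt(217), so the residue is -(31420872/1638505)*sqrt(217).
The factor z**2 - 5*z/6 + 1/7 splits as (z - a)(z - a') with a = 5/12 + (1/84)*sqrt(217), a' = 5/12 - (1/84)*sqrt(217). At the order-3 pole a set g(z) = (z - a)^3*f(z) = [12*z**2/5 - 37*z/33 + 13/40] / (z - a')^3.
Order-3 pole: residue = g''(a)/2; g''(5/12 + (1/84)*sqrt(217)) = (62841744/1638505)*sqrt(217), so the residue is (31420872/1638505)*sqrt(217).
List the singular points by increasing real part (a conjugate pair: the negative imaginary part first).

Radius of convergence at 0: 5/12 - (1/84)*sqrt(217).
At 5/12 - (1/84)*sqrt(217): a pole of order 3; residue -(31420872/1638505)*sqrt(217).
At 5/12 + (1/84)*sqrt(217): a pole of order 3; residue (31420872/1638505)*sqrt(217).


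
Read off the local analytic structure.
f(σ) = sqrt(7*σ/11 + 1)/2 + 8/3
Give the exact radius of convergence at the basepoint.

Branch term (1/2)*sqrt(1 - σ/(-11/7)): its argument vanishes at σ = -11/7, a square-root branch point, modulus 11/7.
The radius of convergence is the smallest modulus among the singular points: 11/7.

The radius of convergence is 11/7.


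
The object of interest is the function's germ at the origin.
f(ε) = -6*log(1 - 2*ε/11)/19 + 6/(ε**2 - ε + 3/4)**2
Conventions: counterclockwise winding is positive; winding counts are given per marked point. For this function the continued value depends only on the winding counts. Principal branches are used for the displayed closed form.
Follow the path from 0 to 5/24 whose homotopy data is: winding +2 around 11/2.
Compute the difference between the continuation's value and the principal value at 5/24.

The rational part is single-valued and drops out of the difference; each branch term changes only by its own monodromy.
(-6/19)*log(1 - ε/(11/2)): each positive loop around 11/2 adds 2*pi*i to the log, so winding +2 contributes (-6/19)*(2)*2*pi*i = -(24/19)*pi*i.
Summing the contributions at ε = 5/24 gives -(24/19)*pi*i.

Continued minus principal equals -(24/19)*pi*i.


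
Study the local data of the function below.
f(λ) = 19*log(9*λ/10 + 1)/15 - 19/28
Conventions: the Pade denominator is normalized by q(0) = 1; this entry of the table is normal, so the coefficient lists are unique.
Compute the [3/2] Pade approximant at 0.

The Pade approximant has numerator coefficients [-19/28, 57/140, 77463/140000, 1539/50000]; denominator coefficients [1, 27/25, 243/1000].

Taylor coefficients needed (expand at 0): a_0 = -19/28, a_1 = 57/50, a_2 = -513/1000, a_3 = 1539/5000, a_4 = -41553/200000, a_5 = 373977/2500000.
Write the denominator as Q(λ) = 1 + q1*λ + q2*λ^2. Requiring Q*f - P = O(λ^6) with deg P <= 3 kills the coefficients of λ^4..λ^5 in Q*f:
  λ^4: a_4 + q1*a_3 + q2*a_2 = 0, i.e. -41553/200000 + (1539/5000)*q1 + (-513/1000)*q2 = 0.
  λ^5: a_5 + q1*a_4 + q2*a_3 = 0, i.e. 373977/2500000 + (-41553/200000)*q1 + (1539/5000)*q2 = 0.
Solving this linear system: q1 = 27/25, q2 = 243/1000.
The numerator is Q*f truncated at degree 3: P0 = a_0 = -19/28; P1 = a_1 + q1*a_0 = 57/140; P2 = a_2 + q1*a_1 + q2*a_0 = 77463/140000; P3 = a_3 + q1*a_2 + q2*a_1 = 1539/50000.


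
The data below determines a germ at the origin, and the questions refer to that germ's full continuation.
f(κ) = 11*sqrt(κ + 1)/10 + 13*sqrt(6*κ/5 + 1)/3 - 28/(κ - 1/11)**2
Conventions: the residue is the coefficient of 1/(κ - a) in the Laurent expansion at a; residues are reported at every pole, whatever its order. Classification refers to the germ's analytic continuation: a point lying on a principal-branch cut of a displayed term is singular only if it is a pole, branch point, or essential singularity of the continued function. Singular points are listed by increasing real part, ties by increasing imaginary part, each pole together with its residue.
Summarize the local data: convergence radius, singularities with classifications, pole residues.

Denominator factor (κ - 1/11)^2: pole of order 2 at 1/11, modulus 1/11.
Branch term (11/10)*sqrt(1 - κ/(-1)): its argument vanishes at κ = -1, a square-root branch point, modulus 1.
Branch term (13/3)*sqrt(1 - κ/(-5/6)): its argument vanishes at κ = -5/6, a square-root branch point, modulus 5/6.
The radius of convergence is the smallest modulus among the singular points: 1/11.
The branch terms are analytic at 1/11 and contribute nothing to the residue; only the rational part matters.
At the order-2 pole 1/11 set g(κ) = (κ - (1/11))^2*(rational part) = -28.
Order-2 pole: residue = g'(a); g'(1/11) = 0, so the residue is 0.
List the singular points by increasing real part (a conjugate pair: the negative imaginary part first).

Radius of convergence at 0: 1/11.
At -1: an algebraic (square-root) branch point.
At -5/6: an algebraic (square-root) branch point.
At 1/11: a pole of order 2; residue 0.


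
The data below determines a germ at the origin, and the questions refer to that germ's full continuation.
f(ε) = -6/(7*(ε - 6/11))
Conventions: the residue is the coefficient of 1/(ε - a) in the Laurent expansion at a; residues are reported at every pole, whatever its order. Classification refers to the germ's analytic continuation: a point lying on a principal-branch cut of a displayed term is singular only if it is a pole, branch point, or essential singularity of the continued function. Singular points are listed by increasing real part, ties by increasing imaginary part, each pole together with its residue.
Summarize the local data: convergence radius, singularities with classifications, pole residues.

Radius of convergence at 0: 6/11.
At 6/11: a pole of order 1; residue -6/7.

Denominator factor (ε - 6/11): pole of order 1 at 6/11, modulus 6/11.
The radius of convergence is the smallest modulus among the singular points: 6/11.
At the order-1 pole 6/11 set g(ε) = (ε - (6/11))*f(ε) = -6/7.
Simple pole: residue = g(a) at a = 6/11, which is -6/7.


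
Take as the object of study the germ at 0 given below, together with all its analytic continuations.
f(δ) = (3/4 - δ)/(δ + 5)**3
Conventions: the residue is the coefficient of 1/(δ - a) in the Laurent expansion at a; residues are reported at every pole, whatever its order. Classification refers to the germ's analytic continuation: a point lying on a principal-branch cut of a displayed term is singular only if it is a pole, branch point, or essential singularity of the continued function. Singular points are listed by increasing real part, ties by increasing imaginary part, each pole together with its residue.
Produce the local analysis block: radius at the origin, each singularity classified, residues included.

Denominator factor (δ + 5)^3: pole of order 3 at -5, modulus 5.
The radius of convergence is the smallest modulus among the singular points: 5.
At the order-3 pole -5 set g(δ) = (δ - (-5))^3*f(δ) = 3/4 - δ.
Order-3 pole: residue = g''(a)/2; g''(-5) = 0, so the residue is 0.

Radius of convergence at 0: 5.
At -5: a pole of order 3; residue 0.


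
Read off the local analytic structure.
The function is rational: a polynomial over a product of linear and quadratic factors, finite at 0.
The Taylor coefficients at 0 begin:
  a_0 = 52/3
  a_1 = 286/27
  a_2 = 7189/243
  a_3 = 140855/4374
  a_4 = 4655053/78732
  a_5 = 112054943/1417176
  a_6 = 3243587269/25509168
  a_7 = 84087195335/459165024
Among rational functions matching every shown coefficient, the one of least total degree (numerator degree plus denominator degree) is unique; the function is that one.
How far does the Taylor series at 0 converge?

The radius of convergence is 2/3.

No rational of total degree below 2 reproduces all 8 coefficients; solving the [0/2] Pade equations on them gives f(d) = -13/((d - 2/3)*(d + 9/8)), whose expansion matches every shown term.
Denominator factor (d - 2/3): pole of order 1 at 2/3, modulus 2/3.
Denominator factor (d + 9/8): pole of order 1 at -9/8, modulus 9/8.
The radius of convergence is the smallest modulus among the singular points: 2/3.


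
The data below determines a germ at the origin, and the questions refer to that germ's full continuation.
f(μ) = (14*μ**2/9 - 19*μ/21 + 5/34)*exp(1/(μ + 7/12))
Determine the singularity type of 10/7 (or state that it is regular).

The point is a regular point.

There is no denominator, hence no pole anywhere.
The essential point of exp(1/(μ - (-7/12))) is -7/12, not 10/7.
So the germ continues analytically to 10/7.


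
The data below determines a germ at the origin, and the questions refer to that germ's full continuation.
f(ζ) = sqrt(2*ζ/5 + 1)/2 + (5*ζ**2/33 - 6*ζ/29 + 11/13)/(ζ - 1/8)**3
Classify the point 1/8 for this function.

The point is a pole of order 3.

The denominator factor ζ - 1/8 vanishes at 1/8 and appears to the power 3; the numerator there equals 655021/796224, nonzero, and no other factor vanishes.
The branch terms are analytic at this point.
Hence a pole whose order is the multiplicity, 3.


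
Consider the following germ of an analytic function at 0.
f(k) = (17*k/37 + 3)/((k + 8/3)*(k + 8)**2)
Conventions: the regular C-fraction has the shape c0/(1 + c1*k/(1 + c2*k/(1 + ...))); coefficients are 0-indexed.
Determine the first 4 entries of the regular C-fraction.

The regular C-fraction coefficients are [9/512, 419/888, -29263/372072, 3624927/49044788].

Taylor coefficients (expand at 0): a_0 = 9/512, a_1 = -1257/151552, a_2 = 1977/606208, a_3 = -5985/4849664.
c0 = a_0 = 9/512. Peel one level at a time: if S = 1 + c*k/S' with S'(0) = 1, then c is the k-coefficient of S and S' = c*k/(S - 1).
S_1 = c0/f = 1 + (419/888)*k + (29263/788544)*k^2 + ...; c1 = 419/888.
S_2 = c1*k/(S_1 - 1) = 1 + (-29263/372072)*k + (32657/5617952)*k^2 + ...; c2 = -29263/372072.
S_3 = c2*k/(S_2 - 1) = 1 + (3624927/49044788)*k + ...; c3 = 3624927/49044788.


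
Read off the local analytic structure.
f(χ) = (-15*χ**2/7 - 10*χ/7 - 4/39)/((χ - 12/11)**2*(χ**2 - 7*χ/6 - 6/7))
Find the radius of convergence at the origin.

Denominator factor (χ**2 - 7*χ/6 - 6/7): discriminant 1207/252, real irrational roots 7/12 + (1/84)*sqrt(8449) and 7/12 - (1/84)*sqrt(8449); poles of order 1, moduli 7/12 + (1/84)*sqrt(8449) and -7/12 + (1/84)*sqrt(8449).
Denominator factor (χ - 12/11)^2: pole of order 2 at 12/11, modulus 12/11.
The radius of convergence is the smallest modulus among the singular points: -7/12 + (1/84)*sqrt(8449).

The radius of convergence is -7/12 + (1/84)*sqrt(8449).


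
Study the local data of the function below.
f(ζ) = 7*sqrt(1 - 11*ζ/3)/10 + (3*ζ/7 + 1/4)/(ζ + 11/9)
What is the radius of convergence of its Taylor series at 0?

The radius of convergence is 3/11.

Denominator factor (ζ + 11/9): pole of order 1 at -11/9, modulus 11/9.
Branch term (7/10)*sqrt(1 - ζ/(3/11)): its argument vanishes at ζ = 3/11, a square-root branch point, modulus 3/11.
The radius of convergence is the smallest modulus among the singular points: 3/11.


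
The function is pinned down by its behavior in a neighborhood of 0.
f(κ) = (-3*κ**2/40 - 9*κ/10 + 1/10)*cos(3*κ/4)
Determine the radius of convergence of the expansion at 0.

The factor cos(3*κ/4) is entire and contributes no finite singular point.
The polynomial part has no poles.
No finite singular points: the Taylor series at 0 converges everywhere.

The radius of convergence is infinite.


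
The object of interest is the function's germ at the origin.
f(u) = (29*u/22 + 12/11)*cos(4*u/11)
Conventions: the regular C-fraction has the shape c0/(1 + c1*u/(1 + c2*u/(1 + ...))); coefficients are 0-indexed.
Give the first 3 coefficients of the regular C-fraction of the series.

The regular C-fraction coefficients are [12/11, -29/24, 106369/84216].

Taylor coefficients (expand at 0): a_0 = 12/11, a_1 = 29/22, a_2 = -96/1331.
c0 = a_0 = 12/11. Peel one level at a time: if S = 1 + c*u/S' with S'(0) = 1, then c is the u-coefficient of S and S' = c*u/(S - 1).
S_1 = c0/f = 1 + (-29/24)*u + (106369/69696)*u^2 + ...; c1 = -29/24.
S_2 = c1*u/(S_1 - 1) = 1 + (106369/84216)*u + ...; c2 = 106369/84216.


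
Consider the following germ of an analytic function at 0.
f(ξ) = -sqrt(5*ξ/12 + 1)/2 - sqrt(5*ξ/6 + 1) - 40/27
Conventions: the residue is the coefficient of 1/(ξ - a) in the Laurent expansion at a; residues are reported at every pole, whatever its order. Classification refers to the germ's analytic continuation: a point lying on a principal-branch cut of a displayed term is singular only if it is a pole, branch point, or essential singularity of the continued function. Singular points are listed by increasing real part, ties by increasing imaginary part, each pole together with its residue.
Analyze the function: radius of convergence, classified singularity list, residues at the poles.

Branch term (-1)*sqrt(1 - ξ/(-6/5)): its argument vanishes at ξ = -6/5, a square-root branch point, modulus 6/5.
Branch term (-1/2)*sqrt(1 - ξ/(-12/5)): its argument vanishes at ξ = -12/5, a square-root branch point, modulus 12/5.
The radius of convergence is the smallest modulus among the singular points: 6/5.
List the singular points by increasing real part (a conjugate pair: the negative imaginary part first).

Radius of convergence at 0: 6/5.
At -12/5: an algebraic (square-root) branch point.
At -6/5: an algebraic (square-root) branch point.


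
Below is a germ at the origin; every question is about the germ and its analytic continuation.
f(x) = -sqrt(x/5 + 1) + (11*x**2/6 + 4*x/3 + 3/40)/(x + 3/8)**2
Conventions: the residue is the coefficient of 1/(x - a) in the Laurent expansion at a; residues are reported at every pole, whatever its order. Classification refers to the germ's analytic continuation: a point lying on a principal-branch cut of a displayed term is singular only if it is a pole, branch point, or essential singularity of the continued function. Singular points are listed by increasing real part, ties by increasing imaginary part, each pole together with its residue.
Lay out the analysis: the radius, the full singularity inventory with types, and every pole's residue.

Denominator factor (x + 3/8)^2: pole of order 2 at -3/8, modulus 3/8.
Branch term (-1)*sqrt(1 - x/(-5)): its argument vanishes at x = -5, a square-root branch point, modulus 5.
The radius of convergence is the smallest modulus among the singular points: 3/8.
The branch term is analytic at -3/8 and contributes nothing to the residue; only the rational part matters.
At the order-2 pole -3/8 set g(x) = (x - (-3/8))^2*(rational part) = 11*x**2/6 + 4*x/3 + 3/40.
Order-2 pole: residue = g'(a); g'(-3/8) = -1/24, so the residue is -1/24.
List the singular points by increasing real part (a conjugate pair: the negative imaginary part first).

Radius of convergence at 0: 3/8.
At -5: an algebraic (square-root) branch point.
At -3/8: a pole of order 2; residue -1/24.


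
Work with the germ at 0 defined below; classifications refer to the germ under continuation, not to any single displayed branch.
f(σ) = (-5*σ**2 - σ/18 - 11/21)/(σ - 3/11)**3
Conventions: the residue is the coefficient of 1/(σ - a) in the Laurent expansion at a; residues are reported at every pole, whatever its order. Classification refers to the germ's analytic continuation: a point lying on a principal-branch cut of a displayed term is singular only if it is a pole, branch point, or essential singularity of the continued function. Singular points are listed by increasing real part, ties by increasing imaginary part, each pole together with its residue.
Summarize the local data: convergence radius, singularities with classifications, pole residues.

Denominator factor (σ - 3/11)^3: pole of order 3 at 3/11, modulus 3/11.
The radius of convergence is the smallest modulus among the singular points: 3/11.
At the order-3 pole 3/11 set g(σ) = (σ - (3/11))^3*f(σ) = -5*σ**2 - σ/18 - 11/21.
Order-3 pole: residue = g''(a)/2; g''(3/11) = -10, so the residue is -5.

Radius of convergence at 0: 3/11.
At 3/11: a pole of order 3; residue -5.


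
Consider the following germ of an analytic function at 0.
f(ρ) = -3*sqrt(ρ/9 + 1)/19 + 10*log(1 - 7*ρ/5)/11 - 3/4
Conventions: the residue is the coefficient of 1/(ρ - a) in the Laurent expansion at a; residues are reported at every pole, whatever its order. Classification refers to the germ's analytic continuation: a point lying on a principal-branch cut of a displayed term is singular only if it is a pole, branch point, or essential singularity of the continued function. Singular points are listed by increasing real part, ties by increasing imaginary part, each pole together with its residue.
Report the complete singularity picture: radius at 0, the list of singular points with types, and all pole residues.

Radius of convergence at 0: 5/7.
At -9: an algebraic (square-root) branch point.
At 5/7: a logarithmic branch point.

Branch term (-3/19)*sqrt(1 - ρ/(-9)): its argument vanishes at ρ = -9, a square-root branch point, modulus 9.
Branch term (10/11)*log(1 - ρ/(5/7)): its argument vanishes at ρ = 5/7, a logarithmic branch point, modulus 5/7.
The radius of convergence is the smallest modulus among the singular points: 5/7.
List the singular points by increasing real part (a conjugate pair: the negative imaginary part first).


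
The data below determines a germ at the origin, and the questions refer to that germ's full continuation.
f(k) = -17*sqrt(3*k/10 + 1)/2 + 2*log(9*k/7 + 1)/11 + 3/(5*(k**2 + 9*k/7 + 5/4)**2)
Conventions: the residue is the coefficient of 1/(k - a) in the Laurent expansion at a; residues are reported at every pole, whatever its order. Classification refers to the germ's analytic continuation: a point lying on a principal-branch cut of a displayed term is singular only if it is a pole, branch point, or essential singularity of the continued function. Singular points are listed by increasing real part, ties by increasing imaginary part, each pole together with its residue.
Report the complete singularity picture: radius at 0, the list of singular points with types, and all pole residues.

Radius of convergence at 0: 7/9.
At -10/3: an algebraic (square-root) branch point.
At -7/9: a logarithmic branch point.
At (-9/14) - ((1/7)*sqrt(41))*i: a pole of order 2; residue ((1029/33620)*sqrt(41))*i.
At (-9/14) + ((1/7)*sqrt(41))*i: a pole of order 2; residue -((1029/33620)*sqrt(41))*i.

Denominator factor (k**2 + 9*k/7 + 5/4)^2: discriminant -164/49, complex-conjugate roots (-9/14) + ((1/7)*sqrt(41))*i and (-9/14) - ((1/7)*sqrt(41))*i; poles of order 2, moduli (1/2)*sqrt(5) and (1/2)*sqrt(5).
Branch term (-17/2)*sqrt(1 - k/(-10/3)): its argument vanishes at k = -10/3, a square-root branch point, modulus 10/3.
Branch term (2/11)*log(1 - k/(-7/9)): its argument vanishes at k = -7/9, a logarithmic branch point, modulus 7/9.
The radius of convergence is the smallest modulus among the singular points: 7/9.
The branch terms are analytic at (-9/14) - ((1/7)*sqrt(41))*i and contribute nothing to the residue; only the rational part matters.
The factor k**2 + 9*k/7 + 5/4 splits as (k - a)(k - a') with a = (-9/14) - ((1/7)*sqrt(41))*i, a' = (-9/14) + ((1/7)*sqrt(41))*i. At the order-2 pole a set g(k) = (k - a)^2*(rational part) = [3/5] / (k - a')^2.
Order-2 pole: residue = g'(a); g'((-9/14) - ((1/7)*sqrt(41))*i) = ((1029/33620)*sqrt(41))*i, so the residue is ((1029/33620)*sqrt(41))*i.
The branch terms are analytic at (-9/14) + ((1/7)*sqrt(41))*i and contribute nothing to the residue; only the rational part matters.
The factor k**2 + 9*k/7 + 5/4 splits as (k - a)(k - a') with a = (-9/14) + ((1/7)*sqrt(41))*i, a' = (-9/14) - ((1/7)*sqrt(41))*i. At the order-2 pole a set g(k) = (k - a)^2*(rational part) = [3/5] / (k - a')^2.
Order-2 pole: residue = g'(a); g'((-9/14) + ((1/7)*sqrt(41))*i) = -((1029/33620)*sqrt(41))*i, so the residue is -((1029/33620)*sqrt(41))*i.
List the singular points by increasing real part (a conjugate pair: the negative imaginary part first).


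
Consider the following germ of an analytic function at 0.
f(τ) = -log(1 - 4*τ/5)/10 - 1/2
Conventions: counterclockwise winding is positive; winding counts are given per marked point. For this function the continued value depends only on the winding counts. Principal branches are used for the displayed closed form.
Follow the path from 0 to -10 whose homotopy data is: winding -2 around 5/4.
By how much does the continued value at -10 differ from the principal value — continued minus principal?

The rational part is single-valued and drops out of the difference; each branch term changes only by its own monodromy.
(-1/10)*log(1 - τ/(5/4)): each positive loop around 5/4 adds 2*pi*i to the log, so winding -2 contributes (-1/10)*(-2)*2*pi*i = (2/5)*pi*i.
Summing the contributions at τ = -10 gives (2/5)*pi*i.

Continued minus principal equals (2/5)*pi*i.


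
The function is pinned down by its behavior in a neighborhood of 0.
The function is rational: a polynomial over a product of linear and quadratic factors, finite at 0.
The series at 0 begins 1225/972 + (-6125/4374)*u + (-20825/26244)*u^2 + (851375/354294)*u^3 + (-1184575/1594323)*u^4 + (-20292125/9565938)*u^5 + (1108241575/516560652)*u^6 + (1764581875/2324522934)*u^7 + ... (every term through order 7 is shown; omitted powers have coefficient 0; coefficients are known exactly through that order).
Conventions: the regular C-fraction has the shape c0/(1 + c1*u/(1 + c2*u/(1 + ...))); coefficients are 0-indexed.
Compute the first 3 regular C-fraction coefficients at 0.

The regular C-fraction coefficients are [1225/972, 10/9, -151/90].

Taylor coefficients (read off): a_0 = 1225/972, a_1 = -6125/4374, a_2 = -20825/26244.
c0 = a_0 = 1225/972. Peel one level at a time: if S = 1 + c*u/S' with S'(0) = 1, then c is the u-coefficient of S and S' = c*u/(S - 1).
S_1 = c0/f = 1 + (10/9)*u + (151/81)*u^2 + ...; c1 = 10/9.
S_2 = c1*u/(S_1 - 1) = 1 + (-151/90)*u + ...; c2 = -151/90.


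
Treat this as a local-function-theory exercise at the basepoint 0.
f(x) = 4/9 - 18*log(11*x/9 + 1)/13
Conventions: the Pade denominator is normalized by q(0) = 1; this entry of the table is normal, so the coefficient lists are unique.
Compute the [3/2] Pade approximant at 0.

Taylor coefficients needed (expand at 0): a_0 = 4/9, a_1 = -22/13, a_2 = 121/117, a_3 = -2662/3159, a_4 = 14641/18954, a_5 = -322102/426465.
Write the denominator as Q(x) = 1 + q1*x + q2*x^2. Requiring Q*f - P = O(x^6) with deg P <= 3 kills the coefficients of x^4..x^5 in Q*f:
  x^4: a_4 + q1*a_3 + q2*a_2 = 0, i.e. 14641/18954 + (-2662/3159)*q1 + (121/117)*q2 = 0.
  x^5: a_5 + q1*a_4 + q2*a_3 = 0, i.e. -322102/426465 + (14641/18954)*q1 + (-2662/3159)*q2 = 0.
Solving this linear system: q1 = 22/15, q2 = 121/270.
The numerator is Q*f truncated at degree 3: P0 = a_0 = 4/9; P1 = a_1 + q1*a_0 = -1826/1755; P2 = a_2 + q1*a_1 + q2*a_0 = -19723/15795; P3 = a_3 + q1*a_2 + q2*a_1 = -1331/15795.

The Pade approximant has numerator coefficients [4/9, -1826/1755, -19723/15795, -1331/15795]; denominator coefficients [1, 22/15, 121/270].


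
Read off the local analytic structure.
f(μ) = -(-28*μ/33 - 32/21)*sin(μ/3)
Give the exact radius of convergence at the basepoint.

The radius of convergence is infinite.

The factor -sin(μ/3) is entire and contributes no finite singular point.
The polynomial part has no poles.
No finite singular points: the Taylor series at 0 converges everywhere.


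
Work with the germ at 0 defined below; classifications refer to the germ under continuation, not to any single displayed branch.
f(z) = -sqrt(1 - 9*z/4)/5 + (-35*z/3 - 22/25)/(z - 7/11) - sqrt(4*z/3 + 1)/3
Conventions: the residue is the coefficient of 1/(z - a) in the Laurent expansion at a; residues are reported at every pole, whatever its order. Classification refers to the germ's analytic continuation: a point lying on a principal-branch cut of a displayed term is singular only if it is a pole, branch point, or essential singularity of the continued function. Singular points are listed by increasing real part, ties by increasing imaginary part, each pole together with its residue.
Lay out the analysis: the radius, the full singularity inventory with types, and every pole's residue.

Denominator factor (z - 7/11): pole of order 1 at 7/11, modulus 7/11.
Branch term (-1/3)*sqrt(1 - z/(-3/4)): its argument vanishes at z = -3/4, a square-root branch point, modulus 3/4.
Branch term (-1/5)*sqrt(1 - z/(4/9)): its argument vanishes at z = 4/9, a square-root branch point, modulus 4/9.
The radius of convergence is the smallest modulus among the singular points: 4/9.
The branch terms are analytic at 7/11 and contribute nothing to the residue; only the rational part matters.
At the order-1 pole 7/11 set g(z) = (z - (7/11))*(rational part) = -35*z/3 - 22/25.
Simple pole: residue = g(a) at a = 7/11, which is -6851/825.
List the singular points by increasing real part (a conjugate pair: the negative imaginary part first).

Radius of convergence at 0: 4/9.
At -3/4: an algebraic (square-root) branch point.
At 4/9: an algebraic (square-root) branch point.
At 7/11: a pole of order 1; residue -6851/825.


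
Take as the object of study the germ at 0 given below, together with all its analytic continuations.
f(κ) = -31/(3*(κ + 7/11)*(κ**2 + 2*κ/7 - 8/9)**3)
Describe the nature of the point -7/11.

The denominator factor κ + 7/11 vanishes at -7/11 and appears to the power 1; the numerator there equals -31/3, nonzero, and no other factor vanishes.
Hence a pole whose order is the multiplicity, 1.

The point is a pole of order 1.


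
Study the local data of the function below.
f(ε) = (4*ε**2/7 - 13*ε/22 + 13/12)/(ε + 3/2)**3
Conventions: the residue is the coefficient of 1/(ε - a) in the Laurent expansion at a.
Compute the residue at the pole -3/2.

The residue is 4/7.

At the order-3 pole -3/2 set g(ε) = (ε - (-3/2))^3*f(ε) = 4*ε**2/7 - 13*ε/22 + 13/12.
Order-3 pole: residue = g''(a)/2; g''(-3/2) = 8/7, so the residue is 4/7.


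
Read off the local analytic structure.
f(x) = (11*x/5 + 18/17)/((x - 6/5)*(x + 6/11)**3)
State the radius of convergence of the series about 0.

The radius of convergence is 6/11.

Denominator factor (x - 6/5): pole of order 1 at 6/5, modulus 6/5.
Denominator factor (x + 6/11)^3: pole of order 3 at -6/11, modulus 6/11.
The radius of convergence is the smallest modulus among the singular points: 6/11.


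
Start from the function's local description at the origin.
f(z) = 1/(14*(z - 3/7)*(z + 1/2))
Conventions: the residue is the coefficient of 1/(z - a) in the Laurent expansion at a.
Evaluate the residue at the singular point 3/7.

The residue is 1/13.

At the order-1 pole 3/7 set g(z) = (z - (3/7))*f(z) = 1/(14*(z + 1/2)).
Simple pole: residue = g(a) at a = 3/7, which is 1/13.


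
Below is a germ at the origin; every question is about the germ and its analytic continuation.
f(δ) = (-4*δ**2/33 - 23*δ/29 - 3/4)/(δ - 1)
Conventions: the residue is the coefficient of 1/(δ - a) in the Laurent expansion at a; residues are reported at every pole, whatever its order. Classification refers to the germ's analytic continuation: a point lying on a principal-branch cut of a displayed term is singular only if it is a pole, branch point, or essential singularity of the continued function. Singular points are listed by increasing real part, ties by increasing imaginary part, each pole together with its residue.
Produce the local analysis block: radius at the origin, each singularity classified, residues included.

Radius of convergence at 0: 1.
At 1: a pole of order 1; residue -6371/3828.

Denominator factor (δ - 1): pole of order 1 at 1, modulus 1.
The radius of convergence is the smallest modulus among the singular points: 1.
At the order-1 pole 1 set g(δ) = (δ - (1))*f(δ) = -4*δ**2/33 - 23*δ/29 - 3/4.
Simple pole: residue = g(a) at a = 1, which is -6371/3828.


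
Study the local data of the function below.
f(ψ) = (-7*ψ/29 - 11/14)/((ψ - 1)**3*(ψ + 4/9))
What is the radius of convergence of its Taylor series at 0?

Denominator factor (ψ + 4/9): pole of order 1 at -4/9, modulus 4/9.
Denominator factor (ψ - 1)^3: pole of order 3 at 1, modulus 1.
The radius of convergence is the smallest modulus among the singular points: 4/9.

The radius of convergence is 4/9.


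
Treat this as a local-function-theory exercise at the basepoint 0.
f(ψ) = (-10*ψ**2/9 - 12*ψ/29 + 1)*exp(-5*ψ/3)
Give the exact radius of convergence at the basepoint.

The factor exp(-5*ψ/3) is entire and contributes no finite singular point.
The polynomial part has no poles.
No finite singular points: the Taylor series at 0 converges everywhere.

The radius of convergence is infinite.


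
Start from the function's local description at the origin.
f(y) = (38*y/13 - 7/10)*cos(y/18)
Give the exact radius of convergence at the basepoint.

The radius of convergence is infinite.

The factor cos(y/18) is entire and contributes no finite singular point.
The polynomial part has no poles.
No finite singular points: the Taylor series at 0 converges everywhere.


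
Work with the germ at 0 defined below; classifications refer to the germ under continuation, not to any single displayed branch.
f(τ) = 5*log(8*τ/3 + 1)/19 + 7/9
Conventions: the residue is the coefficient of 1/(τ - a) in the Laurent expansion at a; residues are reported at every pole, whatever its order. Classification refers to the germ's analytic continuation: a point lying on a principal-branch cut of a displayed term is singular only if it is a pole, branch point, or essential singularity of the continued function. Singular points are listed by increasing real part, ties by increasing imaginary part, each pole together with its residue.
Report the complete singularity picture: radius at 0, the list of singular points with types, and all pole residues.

Radius of convergence at 0: 3/8.
At -3/8: a logarithmic branch point.

Branch term (5/19)*log(1 - τ/(-3/8)): its argument vanishes at τ = -3/8, a logarithmic branch point, modulus 3/8.
The radius of convergence is the smallest modulus among the singular points: 3/8.


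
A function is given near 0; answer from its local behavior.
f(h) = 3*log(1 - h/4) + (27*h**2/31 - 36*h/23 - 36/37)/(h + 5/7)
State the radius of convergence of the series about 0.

The radius of convergence is 5/7.

Denominator factor (h + 5/7): pole of order 1 at -5/7, modulus 5/7.
Branch term (3)*log(1 - h/(4)): its argument vanishes at h = 4, a logarithmic branch point, modulus 4.
The radius of convergence is the smallest modulus among the singular points: 5/7.


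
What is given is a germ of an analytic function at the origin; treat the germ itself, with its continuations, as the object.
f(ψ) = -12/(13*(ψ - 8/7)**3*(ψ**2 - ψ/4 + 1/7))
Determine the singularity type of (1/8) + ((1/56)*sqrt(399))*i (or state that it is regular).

The point is a pole of order 1.

The denominator factor ψ**2 - ψ/4 + 1/7 vanishes at (1/8) + ((1/56)*sqrt(399))*i and appears to the power 1; the numerator there equals -12/13, nonzero, and no other factor vanishes.
Hence a pole whose order is the multiplicity, 1.


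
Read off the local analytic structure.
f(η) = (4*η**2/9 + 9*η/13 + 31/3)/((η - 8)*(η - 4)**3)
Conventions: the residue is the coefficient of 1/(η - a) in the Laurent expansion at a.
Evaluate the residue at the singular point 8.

At the order-1 pole 8 set g(η) = (η - (8))*f(η) = (4*η**2/9 + 9*η/13 + 31/3)/(η - 4)**3.
Simple pole: residue = g(a) at a = 8, which is 5185/7488.

The residue is 5185/7488.


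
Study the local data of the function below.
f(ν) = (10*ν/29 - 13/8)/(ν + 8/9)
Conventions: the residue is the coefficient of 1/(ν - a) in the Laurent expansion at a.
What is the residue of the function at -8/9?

The residue is -4033/2088.

At the order-1 pole -8/9 set g(ν) = (ν - (-8/9))*f(ν) = 10*ν/29 - 13/8.
Simple pole: residue = g(a) at a = -8/9, which is -4033/2088.


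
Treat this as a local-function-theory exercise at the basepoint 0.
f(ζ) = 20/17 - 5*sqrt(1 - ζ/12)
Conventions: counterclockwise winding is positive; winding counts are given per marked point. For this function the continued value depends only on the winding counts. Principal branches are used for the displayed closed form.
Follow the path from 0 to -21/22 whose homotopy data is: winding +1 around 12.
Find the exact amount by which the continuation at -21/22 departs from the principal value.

Continued minus principal equals (5/22)*sqrt(2090).

The rational part is single-valued and drops out of the difference; each branch term changes only by its own monodromy.
(-5)*sqrt(1 - ζ/(12)): winding +1 is odd, the square root flips sign, contributing -2*(-5)*sqrt(1 - (-21/22)/(12)) = -2*(-5)*sqrt(95/88) = (5/22)*sqrt(2090).
Summing the contributions at ζ = -21/22 gives (5/22)*sqrt(2090).
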